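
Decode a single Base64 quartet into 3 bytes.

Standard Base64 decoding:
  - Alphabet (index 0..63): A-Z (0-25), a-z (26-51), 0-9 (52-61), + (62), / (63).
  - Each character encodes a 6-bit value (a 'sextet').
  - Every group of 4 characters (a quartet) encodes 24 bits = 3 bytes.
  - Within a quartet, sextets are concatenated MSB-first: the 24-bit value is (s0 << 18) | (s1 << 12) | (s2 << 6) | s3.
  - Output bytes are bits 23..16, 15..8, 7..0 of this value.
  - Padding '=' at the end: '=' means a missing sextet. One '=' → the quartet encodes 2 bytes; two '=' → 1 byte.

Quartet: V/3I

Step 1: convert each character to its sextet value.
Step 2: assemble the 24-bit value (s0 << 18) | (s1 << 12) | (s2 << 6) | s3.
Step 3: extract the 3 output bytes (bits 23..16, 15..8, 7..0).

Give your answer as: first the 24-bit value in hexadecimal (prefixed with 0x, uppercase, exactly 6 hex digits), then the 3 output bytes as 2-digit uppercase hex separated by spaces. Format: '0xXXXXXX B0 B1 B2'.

Sextets: V=21, /=63, 3=55, I=8
24-bit: (21<<18) | (63<<12) | (55<<6) | 8
      = 0x540000 | 0x03F000 | 0x000DC0 | 0x000008
      = 0x57FDC8
Bytes: (v>>16)&0xFF=57, (v>>8)&0xFF=FD, v&0xFF=C8

Answer: 0x57FDC8 57 FD C8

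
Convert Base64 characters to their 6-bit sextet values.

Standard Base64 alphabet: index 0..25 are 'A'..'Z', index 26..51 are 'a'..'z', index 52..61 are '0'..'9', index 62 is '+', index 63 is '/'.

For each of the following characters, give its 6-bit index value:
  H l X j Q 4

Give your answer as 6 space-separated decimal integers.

'H': A..Z range, ord('H') − ord('A') = 7
'l': a..z range, 26 + ord('l') − ord('a') = 37
'X': A..Z range, ord('X') − ord('A') = 23
'j': a..z range, 26 + ord('j') − ord('a') = 35
'Q': A..Z range, ord('Q') − ord('A') = 16
'4': 0..9 range, 52 + ord('4') − ord('0') = 56

Answer: 7 37 23 35 16 56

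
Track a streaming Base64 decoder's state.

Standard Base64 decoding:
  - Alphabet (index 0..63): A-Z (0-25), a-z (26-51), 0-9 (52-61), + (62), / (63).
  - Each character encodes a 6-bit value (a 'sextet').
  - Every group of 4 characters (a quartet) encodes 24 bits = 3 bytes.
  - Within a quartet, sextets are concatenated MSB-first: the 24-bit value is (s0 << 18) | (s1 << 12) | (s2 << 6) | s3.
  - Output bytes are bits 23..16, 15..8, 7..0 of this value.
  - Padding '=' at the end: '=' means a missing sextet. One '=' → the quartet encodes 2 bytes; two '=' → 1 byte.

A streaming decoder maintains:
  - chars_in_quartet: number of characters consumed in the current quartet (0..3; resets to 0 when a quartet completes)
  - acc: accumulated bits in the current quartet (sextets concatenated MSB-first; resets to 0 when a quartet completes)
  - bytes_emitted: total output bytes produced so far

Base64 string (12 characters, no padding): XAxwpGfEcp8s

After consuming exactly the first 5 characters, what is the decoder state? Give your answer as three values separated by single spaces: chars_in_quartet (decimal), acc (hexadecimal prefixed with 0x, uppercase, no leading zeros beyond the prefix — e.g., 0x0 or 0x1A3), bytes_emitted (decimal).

After char 0 ('X'=23): chars_in_quartet=1 acc=0x17 bytes_emitted=0
After char 1 ('A'=0): chars_in_quartet=2 acc=0x5C0 bytes_emitted=0
After char 2 ('x'=49): chars_in_quartet=3 acc=0x17031 bytes_emitted=0
After char 3 ('w'=48): chars_in_quartet=4 acc=0x5C0C70 -> emit 5C 0C 70, reset; bytes_emitted=3
After char 4 ('p'=41): chars_in_quartet=1 acc=0x29 bytes_emitted=3

Answer: 1 0x29 3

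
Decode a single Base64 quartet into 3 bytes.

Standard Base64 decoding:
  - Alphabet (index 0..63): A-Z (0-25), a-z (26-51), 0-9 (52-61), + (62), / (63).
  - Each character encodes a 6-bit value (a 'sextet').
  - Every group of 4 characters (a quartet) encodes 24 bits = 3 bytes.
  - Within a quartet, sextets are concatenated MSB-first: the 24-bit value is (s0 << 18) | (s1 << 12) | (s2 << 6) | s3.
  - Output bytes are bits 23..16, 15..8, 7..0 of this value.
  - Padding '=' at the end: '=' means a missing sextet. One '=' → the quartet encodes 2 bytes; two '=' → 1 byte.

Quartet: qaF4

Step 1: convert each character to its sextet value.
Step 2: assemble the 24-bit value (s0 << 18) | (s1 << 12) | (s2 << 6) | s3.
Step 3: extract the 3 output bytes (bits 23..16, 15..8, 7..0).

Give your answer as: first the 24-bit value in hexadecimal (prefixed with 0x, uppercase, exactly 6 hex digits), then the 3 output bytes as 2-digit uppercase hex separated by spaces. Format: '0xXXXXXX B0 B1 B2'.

Answer: 0xA9A178 A9 A1 78

Derivation:
Sextets: q=42, a=26, F=5, 4=56
24-bit: (42<<18) | (26<<12) | (5<<6) | 56
      = 0xA80000 | 0x01A000 | 0x000140 | 0x000038
      = 0xA9A178
Bytes: (v>>16)&0xFF=A9, (v>>8)&0xFF=A1, v&0xFF=78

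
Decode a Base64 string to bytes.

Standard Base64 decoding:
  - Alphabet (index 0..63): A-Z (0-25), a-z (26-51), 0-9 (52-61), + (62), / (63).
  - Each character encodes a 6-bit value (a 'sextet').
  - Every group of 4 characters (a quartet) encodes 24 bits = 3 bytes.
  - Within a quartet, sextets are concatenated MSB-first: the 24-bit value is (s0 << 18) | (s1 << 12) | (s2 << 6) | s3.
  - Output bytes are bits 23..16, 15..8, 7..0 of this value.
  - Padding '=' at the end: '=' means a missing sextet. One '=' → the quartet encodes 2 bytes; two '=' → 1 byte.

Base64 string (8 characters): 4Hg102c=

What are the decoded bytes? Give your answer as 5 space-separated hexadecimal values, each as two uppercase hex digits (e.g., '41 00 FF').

After char 0 ('4'=56): chars_in_quartet=1 acc=0x38 bytes_emitted=0
After char 1 ('H'=7): chars_in_quartet=2 acc=0xE07 bytes_emitted=0
After char 2 ('g'=32): chars_in_quartet=3 acc=0x381E0 bytes_emitted=0
After char 3 ('1'=53): chars_in_quartet=4 acc=0xE07835 -> emit E0 78 35, reset; bytes_emitted=3
After char 4 ('0'=52): chars_in_quartet=1 acc=0x34 bytes_emitted=3
After char 5 ('2'=54): chars_in_quartet=2 acc=0xD36 bytes_emitted=3
After char 6 ('c'=28): chars_in_quartet=3 acc=0x34D9C bytes_emitted=3
Padding '=': partial quartet acc=0x34D9C -> emit D3 67; bytes_emitted=5

Answer: E0 78 35 D3 67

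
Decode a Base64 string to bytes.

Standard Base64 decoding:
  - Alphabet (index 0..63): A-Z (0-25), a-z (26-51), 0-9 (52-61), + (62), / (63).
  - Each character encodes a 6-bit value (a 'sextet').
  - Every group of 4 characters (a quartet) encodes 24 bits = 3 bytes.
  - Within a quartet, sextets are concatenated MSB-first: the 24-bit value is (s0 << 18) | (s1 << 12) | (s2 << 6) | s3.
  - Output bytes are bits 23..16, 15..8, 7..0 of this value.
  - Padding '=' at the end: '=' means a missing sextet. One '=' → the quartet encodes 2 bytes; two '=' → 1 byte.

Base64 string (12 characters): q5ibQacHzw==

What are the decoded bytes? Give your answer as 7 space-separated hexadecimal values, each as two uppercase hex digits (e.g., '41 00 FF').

After char 0 ('q'=42): chars_in_quartet=1 acc=0x2A bytes_emitted=0
After char 1 ('5'=57): chars_in_quartet=2 acc=0xAB9 bytes_emitted=0
After char 2 ('i'=34): chars_in_quartet=3 acc=0x2AE62 bytes_emitted=0
After char 3 ('b'=27): chars_in_quartet=4 acc=0xAB989B -> emit AB 98 9B, reset; bytes_emitted=3
After char 4 ('Q'=16): chars_in_quartet=1 acc=0x10 bytes_emitted=3
After char 5 ('a'=26): chars_in_quartet=2 acc=0x41A bytes_emitted=3
After char 6 ('c'=28): chars_in_quartet=3 acc=0x1069C bytes_emitted=3
After char 7 ('H'=7): chars_in_quartet=4 acc=0x41A707 -> emit 41 A7 07, reset; bytes_emitted=6
After char 8 ('z'=51): chars_in_quartet=1 acc=0x33 bytes_emitted=6
After char 9 ('w'=48): chars_in_quartet=2 acc=0xCF0 bytes_emitted=6
Padding '==': partial quartet acc=0xCF0 -> emit CF; bytes_emitted=7

Answer: AB 98 9B 41 A7 07 CF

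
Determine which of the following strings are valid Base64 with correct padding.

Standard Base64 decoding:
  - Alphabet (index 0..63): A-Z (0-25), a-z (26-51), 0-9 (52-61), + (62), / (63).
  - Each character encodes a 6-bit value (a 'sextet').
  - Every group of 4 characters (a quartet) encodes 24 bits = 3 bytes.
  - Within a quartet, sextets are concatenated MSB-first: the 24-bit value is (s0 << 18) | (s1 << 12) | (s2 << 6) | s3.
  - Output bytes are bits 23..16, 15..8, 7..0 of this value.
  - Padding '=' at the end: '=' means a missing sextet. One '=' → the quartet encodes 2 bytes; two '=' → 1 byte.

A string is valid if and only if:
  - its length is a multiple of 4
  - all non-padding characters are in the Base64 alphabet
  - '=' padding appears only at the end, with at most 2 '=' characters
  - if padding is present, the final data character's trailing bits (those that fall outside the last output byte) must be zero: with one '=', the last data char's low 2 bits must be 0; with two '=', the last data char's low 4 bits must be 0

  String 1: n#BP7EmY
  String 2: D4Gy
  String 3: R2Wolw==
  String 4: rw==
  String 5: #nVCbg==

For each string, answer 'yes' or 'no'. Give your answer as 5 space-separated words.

Answer: no yes yes yes no

Derivation:
String 1: 'n#BP7EmY' → invalid (bad char(s): ['#'])
String 2: 'D4Gy' → valid
String 3: 'R2Wolw==' → valid
String 4: 'rw==' → valid
String 5: '#nVCbg==' → invalid (bad char(s): ['#'])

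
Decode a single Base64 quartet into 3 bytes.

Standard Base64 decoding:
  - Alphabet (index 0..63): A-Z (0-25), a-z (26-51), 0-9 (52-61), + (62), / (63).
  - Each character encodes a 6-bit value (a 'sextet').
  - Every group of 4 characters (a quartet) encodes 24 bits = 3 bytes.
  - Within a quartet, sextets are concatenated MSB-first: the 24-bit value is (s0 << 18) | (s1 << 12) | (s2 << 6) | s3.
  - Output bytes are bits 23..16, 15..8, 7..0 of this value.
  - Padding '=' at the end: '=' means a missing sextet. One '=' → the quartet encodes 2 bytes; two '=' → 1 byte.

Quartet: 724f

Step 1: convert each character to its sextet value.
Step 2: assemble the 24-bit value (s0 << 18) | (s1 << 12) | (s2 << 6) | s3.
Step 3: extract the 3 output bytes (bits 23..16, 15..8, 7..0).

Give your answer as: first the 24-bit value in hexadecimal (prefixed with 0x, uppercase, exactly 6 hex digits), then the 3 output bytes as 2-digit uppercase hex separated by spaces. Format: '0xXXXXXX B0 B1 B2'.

Answer: 0xEF6E1F EF 6E 1F

Derivation:
Sextets: 7=59, 2=54, 4=56, f=31
24-bit: (59<<18) | (54<<12) | (56<<6) | 31
      = 0xEC0000 | 0x036000 | 0x000E00 | 0x00001F
      = 0xEF6E1F
Bytes: (v>>16)&0xFF=EF, (v>>8)&0xFF=6E, v&0xFF=1F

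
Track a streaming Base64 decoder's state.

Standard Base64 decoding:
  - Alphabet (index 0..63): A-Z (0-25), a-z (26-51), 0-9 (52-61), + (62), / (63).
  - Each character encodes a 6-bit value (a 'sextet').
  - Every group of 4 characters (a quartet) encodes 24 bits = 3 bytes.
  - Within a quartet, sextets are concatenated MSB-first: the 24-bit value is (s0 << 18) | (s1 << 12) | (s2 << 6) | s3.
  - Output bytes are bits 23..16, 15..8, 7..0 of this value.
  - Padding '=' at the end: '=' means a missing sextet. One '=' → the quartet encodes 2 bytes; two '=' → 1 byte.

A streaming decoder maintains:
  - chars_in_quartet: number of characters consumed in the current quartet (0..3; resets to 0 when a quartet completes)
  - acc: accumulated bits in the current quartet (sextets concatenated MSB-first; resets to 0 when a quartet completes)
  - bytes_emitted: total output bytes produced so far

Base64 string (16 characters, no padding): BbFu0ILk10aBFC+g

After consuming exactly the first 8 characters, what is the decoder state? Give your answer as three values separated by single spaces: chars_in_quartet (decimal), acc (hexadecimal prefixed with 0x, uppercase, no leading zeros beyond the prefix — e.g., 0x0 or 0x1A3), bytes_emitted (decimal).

After char 0 ('B'=1): chars_in_quartet=1 acc=0x1 bytes_emitted=0
After char 1 ('b'=27): chars_in_quartet=2 acc=0x5B bytes_emitted=0
After char 2 ('F'=5): chars_in_quartet=3 acc=0x16C5 bytes_emitted=0
After char 3 ('u'=46): chars_in_quartet=4 acc=0x5B16E -> emit 05 B1 6E, reset; bytes_emitted=3
After char 4 ('0'=52): chars_in_quartet=1 acc=0x34 bytes_emitted=3
After char 5 ('I'=8): chars_in_quartet=2 acc=0xD08 bytes_emitted=3
After char 6 ('L'=11): chars_in_quartet=3 acc=0x3420B bytes_emitted=3
After char 7 ('k'=36): chars_in_quartet=4 acc=0xD082E4 -> emit D0 82 E4, reset; bytes_emitted=6

Answer: 0 0x0 6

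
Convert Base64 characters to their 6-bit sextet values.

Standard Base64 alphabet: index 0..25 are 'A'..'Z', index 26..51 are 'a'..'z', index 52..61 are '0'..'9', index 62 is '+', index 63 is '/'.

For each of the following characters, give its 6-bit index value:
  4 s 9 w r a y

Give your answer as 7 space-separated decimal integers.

'4': 0..9 range, 52 + ord('4') − ord('0') = 56
's': a..z range, 26 + ord('s') − ord('a') = 44
'9': 0..9 range, 52 + ord('9') − ord('0') = 61
'w': a..z range, 26 + ord('w') − ord('a') = 48
'r': a..z range, 26 + ord('r') − ord('a') = 43
'a': a..z range, 26 + ord('a') − ord('a') = 26
'y': a..z range, 26 + ord('y') − ord('a') = 50

Answer: 56 44 61 48 43 26 50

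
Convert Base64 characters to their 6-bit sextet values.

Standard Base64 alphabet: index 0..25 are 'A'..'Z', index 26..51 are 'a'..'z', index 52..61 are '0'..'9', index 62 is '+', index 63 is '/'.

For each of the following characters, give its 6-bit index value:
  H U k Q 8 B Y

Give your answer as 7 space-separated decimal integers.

'H': A..Z range, ord('H') − ord('A') = 7
'U': A..Z range, ord('U') − ord('A') = 20
'k': a..z range, 26 + ord('k') − ord('a') = 36
'Q': A..Z range, ord('Q') − ord('A') = 16
'8': 0..9 range, 52 + ord('8') − ord('0') = 60
'B': A..Z range, ord('B') − ord('A') = 1
'Y': A..Z range, ord('Y') − ord('A') = 24

Answer: 7 20 36 16 60 1 24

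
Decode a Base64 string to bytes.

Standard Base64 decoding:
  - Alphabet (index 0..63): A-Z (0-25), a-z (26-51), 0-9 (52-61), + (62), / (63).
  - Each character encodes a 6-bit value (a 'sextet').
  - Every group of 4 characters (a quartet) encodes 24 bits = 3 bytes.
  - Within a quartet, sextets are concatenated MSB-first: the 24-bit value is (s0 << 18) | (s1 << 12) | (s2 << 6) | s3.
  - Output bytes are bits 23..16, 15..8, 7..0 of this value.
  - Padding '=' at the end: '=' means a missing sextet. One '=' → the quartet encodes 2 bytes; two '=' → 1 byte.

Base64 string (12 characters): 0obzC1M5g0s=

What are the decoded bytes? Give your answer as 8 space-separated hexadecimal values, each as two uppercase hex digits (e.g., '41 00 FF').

Answer: D2 86 F3 0B 53 39 83 4B

Derivation:
After char 0 ('0'=52): chars_in_quartet=1 acc=0x34 bytes_emitted=0
After char 1 ('o'=40): chars_in_quartet=2 acc=0xD28 bytes_emitted=0
After char 2 ('b'=27): chars_in_quartet=3 acc=0x34A1B bytes_emitted=0
After char 3 ('z'=51): chars_in_quartet=4 acc=0xD286F3 -> emit D2 86 F3, reset; bytes_emitted=3
After char 4 ('C'=2): chars_in_quartet=1 acc=0x2 bytes_emitted=3
After char 5 ('1'=53): chars_in_quartet=2 acc=0xB5 bytes_emitted=3
After char 6 ('M'=12): chars_in_quartet=3 acc=0x2D4C bytes_emitted=3
After char 7 ('5'=57): chars_in_quartet=4 acc=0xB5339 -> emit 0B 53 39, reset; bytes_emitted=6
After char 8 ('g'=32): chars_in_quartet=1 acc=0x20 bytes_emitted=6
After char 9 ('0'=52): chars_in_quartet=2 acc=0x834 bytes_emitted=6
After char 10 ('s'=44): chars_in_quartet=3 acc=0x20D2C bytes_emitted=6
Padding '=': partial quartet acc=0x20D2C -> emit 83 4B; bytes_emitted=8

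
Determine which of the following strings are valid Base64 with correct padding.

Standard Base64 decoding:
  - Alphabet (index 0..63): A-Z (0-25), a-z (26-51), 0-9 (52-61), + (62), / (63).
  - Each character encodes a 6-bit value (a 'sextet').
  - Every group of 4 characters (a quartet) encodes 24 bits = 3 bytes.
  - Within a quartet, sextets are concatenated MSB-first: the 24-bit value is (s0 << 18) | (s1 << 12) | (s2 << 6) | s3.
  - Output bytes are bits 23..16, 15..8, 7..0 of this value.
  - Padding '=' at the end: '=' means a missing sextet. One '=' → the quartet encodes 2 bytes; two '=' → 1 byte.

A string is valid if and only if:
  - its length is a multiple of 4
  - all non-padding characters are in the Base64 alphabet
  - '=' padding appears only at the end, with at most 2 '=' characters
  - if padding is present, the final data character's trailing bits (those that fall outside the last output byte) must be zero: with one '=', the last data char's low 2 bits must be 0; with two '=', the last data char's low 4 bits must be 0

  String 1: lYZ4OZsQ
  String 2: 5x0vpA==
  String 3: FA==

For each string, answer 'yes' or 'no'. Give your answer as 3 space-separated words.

String 1: 'lYZ4OZsQ' → valid
String 2: '5x0vpA==' → valid
String 3: 'FA==' → valid

Answer: yes yes yes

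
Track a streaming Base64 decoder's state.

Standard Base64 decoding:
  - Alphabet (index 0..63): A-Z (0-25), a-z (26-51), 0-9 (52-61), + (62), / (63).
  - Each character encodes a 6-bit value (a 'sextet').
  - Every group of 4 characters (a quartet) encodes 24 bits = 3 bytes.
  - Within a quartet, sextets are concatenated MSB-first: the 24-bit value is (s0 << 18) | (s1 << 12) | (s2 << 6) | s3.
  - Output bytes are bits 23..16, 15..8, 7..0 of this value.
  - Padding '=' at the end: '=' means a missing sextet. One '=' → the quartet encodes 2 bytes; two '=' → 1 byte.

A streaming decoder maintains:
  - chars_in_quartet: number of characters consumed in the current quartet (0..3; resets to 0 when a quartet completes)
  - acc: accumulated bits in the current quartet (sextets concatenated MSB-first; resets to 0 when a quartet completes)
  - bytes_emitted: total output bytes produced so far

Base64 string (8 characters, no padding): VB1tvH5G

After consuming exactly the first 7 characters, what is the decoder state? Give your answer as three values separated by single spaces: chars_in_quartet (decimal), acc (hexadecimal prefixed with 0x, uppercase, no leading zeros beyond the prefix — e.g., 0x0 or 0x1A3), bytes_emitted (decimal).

After char 0 ('V'=21): chars_in_quartet=1 acc=0x15 bytes_emitted=0
After char 1 ('B'=1): chars_in_quartet=2 acc=0x541 bytes_emitted=0
After char 2 ('1'=53): chars_in_quartet=3 acc=0x15075 bytes_emitted=0
After char 3 ('t'=45): chars_in_quartet=4 acc=0x541D6D -> emit 54 1D 6D, reset; bytes_emitted=3
After char 4 ('v'=47): chars_in_quartet=1 acc=0x2F bytes_emitted=3
After char 5 ('H'=7): chars_in_quartet=2 acc=0xBC7 bytes_emitted=3
After char 6 ('5'=57): chars_in_quartet=3 acc=0x2F1F9 bytes_emitted=3

Answer: 3 0x2F1F9 3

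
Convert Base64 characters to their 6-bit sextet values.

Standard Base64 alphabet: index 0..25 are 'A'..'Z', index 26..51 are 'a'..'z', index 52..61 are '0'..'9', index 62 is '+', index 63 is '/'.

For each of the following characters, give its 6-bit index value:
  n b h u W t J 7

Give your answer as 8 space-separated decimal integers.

'n': a..z range, 26 + ord('n') − ord('a') = 39
'b': a..z range, 26 + ord('b') − ord('a') = 27
'h': a..z range, 26 + ord('h') − ord('a') = 33
'u': a..z range, 26 + ord('u') − ord('a') = 46
'W': A..Z range, ord('W') − ord('A') = 22
't': a..z range, 26 + ord('t') − ord('a') = 45
'J': A..Z range, ord('J') − ord('A') = 9
'7': 0..9 range, 52 + ord('7') − ord('0') = 59

Answer: 39 27 33 46 22 45 9 59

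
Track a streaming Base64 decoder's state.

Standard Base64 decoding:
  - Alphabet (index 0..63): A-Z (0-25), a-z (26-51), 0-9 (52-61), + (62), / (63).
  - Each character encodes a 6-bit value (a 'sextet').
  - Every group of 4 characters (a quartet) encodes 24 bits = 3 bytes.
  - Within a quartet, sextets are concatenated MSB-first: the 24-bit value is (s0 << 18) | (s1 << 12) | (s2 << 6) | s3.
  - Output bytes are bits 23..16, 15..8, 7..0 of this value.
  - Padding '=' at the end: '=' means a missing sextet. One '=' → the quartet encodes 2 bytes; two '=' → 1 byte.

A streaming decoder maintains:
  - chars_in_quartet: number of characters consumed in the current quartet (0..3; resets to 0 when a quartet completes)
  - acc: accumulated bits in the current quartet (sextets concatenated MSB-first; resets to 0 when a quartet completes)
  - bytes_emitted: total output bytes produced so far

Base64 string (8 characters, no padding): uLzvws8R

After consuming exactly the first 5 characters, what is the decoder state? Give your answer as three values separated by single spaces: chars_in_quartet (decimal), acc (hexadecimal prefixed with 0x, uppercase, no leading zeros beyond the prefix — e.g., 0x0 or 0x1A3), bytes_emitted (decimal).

After char 0 ('u'=46): chars_in_quartet=1 acc=0x2E bytes_emitted=0
After char 1 ('L'=11): chars_in_quartet=2 acc=0xB8B bytes_emitted=0
After char 2 ('z'=51): chars_in_quartet=3 acc=0x2E2F3 bytes_emitted=0
After char 3 ('v'=47): chars_in_quartet=4 acc=0xB8BCEF -> emit B8 BC EF, reset; bytes_emitted=3
After char 4 ('w'=48): chars_in_quartet=1 acc=0x30 bytes_emitted=3

Answer: 1 0x30 3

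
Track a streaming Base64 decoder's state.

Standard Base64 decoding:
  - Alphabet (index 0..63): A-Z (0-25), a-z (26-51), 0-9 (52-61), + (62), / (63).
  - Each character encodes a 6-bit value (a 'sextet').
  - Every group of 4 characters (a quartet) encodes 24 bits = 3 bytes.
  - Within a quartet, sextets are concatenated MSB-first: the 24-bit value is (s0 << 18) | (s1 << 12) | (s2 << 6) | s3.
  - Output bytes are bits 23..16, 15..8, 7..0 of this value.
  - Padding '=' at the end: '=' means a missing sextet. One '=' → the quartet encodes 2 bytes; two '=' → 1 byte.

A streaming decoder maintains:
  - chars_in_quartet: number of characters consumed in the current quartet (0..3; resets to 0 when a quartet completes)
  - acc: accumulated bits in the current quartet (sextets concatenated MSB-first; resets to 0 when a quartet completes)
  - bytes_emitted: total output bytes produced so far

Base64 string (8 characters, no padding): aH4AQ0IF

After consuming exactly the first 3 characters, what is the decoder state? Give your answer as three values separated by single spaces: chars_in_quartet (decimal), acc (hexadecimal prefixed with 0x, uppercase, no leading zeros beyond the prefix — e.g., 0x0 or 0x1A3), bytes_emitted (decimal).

Answer: 3 0x1A1F8 0

Derivation:
After char 0 ('a'=26): chars_in_quartet=1 acc=0x1A bytes_emitted=0
After char 1 ('H'=7): chars_in_quartet=2 acc=0x687 bytes_emitted=0
After char 2 ('4'=56): chars_in_quartet=3 acc=0x1A1F8 bytes_emitted=0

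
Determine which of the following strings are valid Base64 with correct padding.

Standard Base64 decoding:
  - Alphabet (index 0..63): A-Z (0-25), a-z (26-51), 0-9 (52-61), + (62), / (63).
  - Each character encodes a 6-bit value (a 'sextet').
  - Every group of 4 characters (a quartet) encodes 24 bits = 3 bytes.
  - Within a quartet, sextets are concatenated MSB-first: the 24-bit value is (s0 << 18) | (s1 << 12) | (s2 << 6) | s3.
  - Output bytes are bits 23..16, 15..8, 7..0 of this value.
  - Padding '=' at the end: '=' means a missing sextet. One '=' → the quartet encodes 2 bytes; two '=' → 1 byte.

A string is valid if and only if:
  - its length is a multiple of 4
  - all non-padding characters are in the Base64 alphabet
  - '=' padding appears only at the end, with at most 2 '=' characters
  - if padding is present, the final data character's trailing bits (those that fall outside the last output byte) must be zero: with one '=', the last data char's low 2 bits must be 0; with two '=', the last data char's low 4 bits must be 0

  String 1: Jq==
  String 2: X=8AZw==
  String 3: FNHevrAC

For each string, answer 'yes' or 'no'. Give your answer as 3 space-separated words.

String 1: 'Jq==' → invalid (bad trailing bits)
String 2: 'X=8AZw==' → invalid (bad char(s): ['=']; '=' in middle)
String 3: 'FNHevrAC' → valid

Answer: no no yes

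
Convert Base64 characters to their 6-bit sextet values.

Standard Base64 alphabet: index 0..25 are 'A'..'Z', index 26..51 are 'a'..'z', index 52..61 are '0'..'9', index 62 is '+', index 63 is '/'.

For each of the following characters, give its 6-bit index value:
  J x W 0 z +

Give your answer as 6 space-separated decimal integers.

Answer: 9 49 22 52 51 62

Derivation:
'J': A..Z range, ord('J') − ord('A') = 9
'x': a..z range, 26 + ord('x') − ord('a') = 49
'W': A..Z range, ord('W') − ord('A') = 22
'0': 0..9 range, 52 + ord('0') − ord('0') = 52
'z': a..z range, 26 + ord('z') − ord('a') = 51
'+': index 62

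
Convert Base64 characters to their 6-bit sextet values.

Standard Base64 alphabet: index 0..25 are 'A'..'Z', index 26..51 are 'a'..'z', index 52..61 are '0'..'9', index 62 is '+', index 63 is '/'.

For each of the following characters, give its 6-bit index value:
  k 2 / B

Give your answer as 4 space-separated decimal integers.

Answer: 36 54 63 1

Derivation:
'k': a..z range, 26 + ord('k') − ord('a') = 36
'2': 0..9 range, 52 + ord('2') − ord('0') = 54
'/': index 63
'B': A..Z range, ord('B') − ord('A') = 1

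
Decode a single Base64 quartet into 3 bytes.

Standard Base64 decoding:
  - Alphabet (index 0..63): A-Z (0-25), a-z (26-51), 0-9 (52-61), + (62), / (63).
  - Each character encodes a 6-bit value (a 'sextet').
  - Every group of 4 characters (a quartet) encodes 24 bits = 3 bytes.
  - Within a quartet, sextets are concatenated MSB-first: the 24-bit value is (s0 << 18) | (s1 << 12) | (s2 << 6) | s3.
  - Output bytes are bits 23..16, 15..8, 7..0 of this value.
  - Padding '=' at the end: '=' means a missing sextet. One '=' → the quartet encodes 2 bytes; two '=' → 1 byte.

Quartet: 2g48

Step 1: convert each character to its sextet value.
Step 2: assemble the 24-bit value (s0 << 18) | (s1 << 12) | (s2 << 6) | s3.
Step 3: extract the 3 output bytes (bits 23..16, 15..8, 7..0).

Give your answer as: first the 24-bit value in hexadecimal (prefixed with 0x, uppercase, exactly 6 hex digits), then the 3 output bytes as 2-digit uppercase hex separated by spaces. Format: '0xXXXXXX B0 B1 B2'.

Sextets: 2=54, g=32, 4=56, 8=60
24-bit: (54<<18) | (32<<12) | (56<<6) | 60
      = 0xD80000 | 0x020000 | 0x000E00 | 0x00003C
      = 0xDA0E3C
Bytes: (v>>16)&0xFF=DA, (v>>8)&0xFF=0E, v&0xFF=3C

Answer: 0xDA0E3C DA 0E 3C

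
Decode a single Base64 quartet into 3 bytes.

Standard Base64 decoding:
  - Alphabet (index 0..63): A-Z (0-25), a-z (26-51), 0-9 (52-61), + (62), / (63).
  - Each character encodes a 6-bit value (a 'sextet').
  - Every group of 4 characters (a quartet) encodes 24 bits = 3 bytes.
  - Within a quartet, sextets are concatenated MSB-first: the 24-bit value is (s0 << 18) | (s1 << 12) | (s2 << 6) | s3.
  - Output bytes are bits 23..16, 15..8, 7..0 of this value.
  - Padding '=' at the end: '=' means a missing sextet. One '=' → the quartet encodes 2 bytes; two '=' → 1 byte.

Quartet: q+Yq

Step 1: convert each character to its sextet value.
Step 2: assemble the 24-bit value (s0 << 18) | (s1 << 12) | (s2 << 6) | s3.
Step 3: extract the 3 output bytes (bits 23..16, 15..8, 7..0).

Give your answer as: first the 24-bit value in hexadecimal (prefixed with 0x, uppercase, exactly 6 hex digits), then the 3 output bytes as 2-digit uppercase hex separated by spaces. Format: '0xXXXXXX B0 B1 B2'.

Answer: 0xABE62A AB E6 2A

Derivation:
Sextets: q=42, +=62, Y=24, q=42
24-bit: (42<<18) | (62<<12) | (24<<6) | 42
      = 0xA80000 | 0x03E000 | 0x000600 | 0x00002A
      = 0xABE62A
Bytes: (v>>16)&0xFF=AB, (v>>8)&0xFF=E6, v&0xFF=2A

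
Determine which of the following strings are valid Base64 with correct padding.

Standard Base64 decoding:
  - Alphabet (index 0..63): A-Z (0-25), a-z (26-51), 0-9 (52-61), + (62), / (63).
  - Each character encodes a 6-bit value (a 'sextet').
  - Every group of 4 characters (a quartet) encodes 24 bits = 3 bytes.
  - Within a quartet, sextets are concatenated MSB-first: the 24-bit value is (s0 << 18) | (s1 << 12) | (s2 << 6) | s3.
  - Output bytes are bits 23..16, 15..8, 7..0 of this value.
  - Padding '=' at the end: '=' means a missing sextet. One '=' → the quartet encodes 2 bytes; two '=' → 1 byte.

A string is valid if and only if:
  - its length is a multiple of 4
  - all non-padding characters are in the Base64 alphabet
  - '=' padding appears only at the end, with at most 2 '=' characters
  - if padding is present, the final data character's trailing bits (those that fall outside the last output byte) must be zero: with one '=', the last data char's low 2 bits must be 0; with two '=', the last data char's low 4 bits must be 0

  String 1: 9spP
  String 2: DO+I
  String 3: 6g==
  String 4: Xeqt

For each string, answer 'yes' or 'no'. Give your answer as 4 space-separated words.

Answer: yes yes yes yes

Derivation:
String 1: '9spP' → valid
String 2: 'DO+I' → valid
String 3: '6g==' → valid
String 4: 'Xeqt' → valid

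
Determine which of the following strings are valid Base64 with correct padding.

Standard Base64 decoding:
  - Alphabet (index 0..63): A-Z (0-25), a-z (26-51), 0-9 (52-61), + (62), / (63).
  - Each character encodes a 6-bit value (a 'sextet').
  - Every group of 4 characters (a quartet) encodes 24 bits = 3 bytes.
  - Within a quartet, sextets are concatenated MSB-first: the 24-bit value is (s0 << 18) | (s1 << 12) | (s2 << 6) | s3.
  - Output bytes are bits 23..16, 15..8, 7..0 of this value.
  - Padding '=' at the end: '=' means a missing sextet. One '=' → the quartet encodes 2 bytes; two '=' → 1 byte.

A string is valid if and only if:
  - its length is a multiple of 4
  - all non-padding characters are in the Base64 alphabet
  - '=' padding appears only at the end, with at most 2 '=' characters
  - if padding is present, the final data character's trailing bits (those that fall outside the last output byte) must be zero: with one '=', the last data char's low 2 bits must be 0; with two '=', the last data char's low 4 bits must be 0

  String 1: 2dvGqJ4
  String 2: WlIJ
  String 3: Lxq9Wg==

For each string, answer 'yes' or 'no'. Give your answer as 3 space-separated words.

Answer: no yes yes

Derivation:
String 1: '2dvGqJ4' → invalid (len=7 not mult of 4)
String 2: 'WlIJ' → valid
String 3: 'Lxq9Wg==' → valid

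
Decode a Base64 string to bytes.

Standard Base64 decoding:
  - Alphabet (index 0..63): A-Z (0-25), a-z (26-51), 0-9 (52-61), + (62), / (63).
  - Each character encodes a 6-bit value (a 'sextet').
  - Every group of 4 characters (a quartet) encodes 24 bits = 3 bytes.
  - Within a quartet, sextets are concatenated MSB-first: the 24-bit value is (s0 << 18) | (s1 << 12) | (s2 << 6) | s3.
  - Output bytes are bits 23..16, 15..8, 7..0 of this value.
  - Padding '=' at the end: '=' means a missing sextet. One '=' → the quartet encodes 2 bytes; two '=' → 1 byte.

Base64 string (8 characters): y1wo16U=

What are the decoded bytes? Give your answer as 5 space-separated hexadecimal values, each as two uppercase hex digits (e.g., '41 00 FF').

Answer: CB 5C 28 D7 A5

Derivation:
After char 0 ('y'=50): chars_in_quartet=1 acc=0x32 bytes_emitted=0
After char 1 ('1'=53): chars_in_quartet=2 acc=0xCB5 bytes_emitted=0
After char 2 ('w'=48): chars_in_quartet=3 acc=0x32D70 bytes_emitted=0
After char 3 ('o'=40): chars_in_quartet=4 acc=0xCB5C28 -> emit CB 5C 28, reset; bytes_emitted=3
After char 4 ('1'=53): chars_in_quartet=1 acc=0x35 bytes_emitted=3
After char 5 ('6'=58): chars_in_quartet=2 acc=0xD7A bytes_emitted=3
After char 6 ('U'=20): chars_in_quartet=3 acc=0x35E94 bytes_emitted=3
Padding '=': partial quartet acc=0x35E94 -> emit D7 A5; bytes_emitted=5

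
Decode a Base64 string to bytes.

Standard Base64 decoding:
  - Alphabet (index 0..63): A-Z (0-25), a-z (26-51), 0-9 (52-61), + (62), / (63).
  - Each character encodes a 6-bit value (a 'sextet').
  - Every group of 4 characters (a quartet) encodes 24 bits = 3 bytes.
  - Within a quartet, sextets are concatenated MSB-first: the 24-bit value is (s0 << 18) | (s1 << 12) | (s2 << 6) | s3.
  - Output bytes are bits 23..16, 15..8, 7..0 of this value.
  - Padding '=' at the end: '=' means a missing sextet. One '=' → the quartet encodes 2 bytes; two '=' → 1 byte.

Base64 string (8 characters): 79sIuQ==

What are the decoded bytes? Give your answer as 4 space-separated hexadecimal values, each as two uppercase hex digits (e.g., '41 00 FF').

After char 0 ('7'=59): chars_in_quartet=1 acc=0x3B bytes_emitted=0
After char 1 ('9'=61): chars_in_quartet=2 acc=0xEFD bytes_emitted=0
After char 2 ('s'=44): chars_in_quartet=3 acc=0x3BF6C bytes_emitted=0
After char 3 ('I'=8): chars_in_quartet=4 acc=0xEFDB08 -> emit EF DB 08, reset; bytes_emitted=3
After char 4 ('u'=46): chars_in_quartet=1 acc=0x2E bytes_emitted=3
After char 5 ('Q'=16): chars_in_quartet=2 acc=0xB90 bytes_emitted=3
Padding '==': partial quartet acc=0xB90 -> emit B9; bytes_emitted=4

Answer: EF DB 08 B9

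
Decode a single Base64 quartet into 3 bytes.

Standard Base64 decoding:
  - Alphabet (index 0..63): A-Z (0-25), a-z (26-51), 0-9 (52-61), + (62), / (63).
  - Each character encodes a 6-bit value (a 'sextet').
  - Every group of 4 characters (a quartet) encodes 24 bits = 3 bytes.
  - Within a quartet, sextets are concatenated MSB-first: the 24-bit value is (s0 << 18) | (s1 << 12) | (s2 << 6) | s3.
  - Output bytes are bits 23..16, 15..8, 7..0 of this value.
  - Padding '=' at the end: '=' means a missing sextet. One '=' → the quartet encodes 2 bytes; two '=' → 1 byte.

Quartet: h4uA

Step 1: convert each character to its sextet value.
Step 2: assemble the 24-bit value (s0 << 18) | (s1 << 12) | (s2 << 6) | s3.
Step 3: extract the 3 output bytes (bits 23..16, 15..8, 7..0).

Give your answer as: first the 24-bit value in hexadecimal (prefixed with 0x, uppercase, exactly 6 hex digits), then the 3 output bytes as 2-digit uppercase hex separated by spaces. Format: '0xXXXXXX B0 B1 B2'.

Answer: 0x878B80 87 8B 80

Derivation:
Sextets: h=33, 4=56, u=46, A=0
24-bit: (33<<18) | (56<<12) | (46<<6) | 0
      = 0x840000 | 0x038000 | 0x000B80 | 0x000000
      = 0x878B80
Bytes: (v>>16)&0xFF=87, (v>>8)&0xFF=8B, v&0xFF=80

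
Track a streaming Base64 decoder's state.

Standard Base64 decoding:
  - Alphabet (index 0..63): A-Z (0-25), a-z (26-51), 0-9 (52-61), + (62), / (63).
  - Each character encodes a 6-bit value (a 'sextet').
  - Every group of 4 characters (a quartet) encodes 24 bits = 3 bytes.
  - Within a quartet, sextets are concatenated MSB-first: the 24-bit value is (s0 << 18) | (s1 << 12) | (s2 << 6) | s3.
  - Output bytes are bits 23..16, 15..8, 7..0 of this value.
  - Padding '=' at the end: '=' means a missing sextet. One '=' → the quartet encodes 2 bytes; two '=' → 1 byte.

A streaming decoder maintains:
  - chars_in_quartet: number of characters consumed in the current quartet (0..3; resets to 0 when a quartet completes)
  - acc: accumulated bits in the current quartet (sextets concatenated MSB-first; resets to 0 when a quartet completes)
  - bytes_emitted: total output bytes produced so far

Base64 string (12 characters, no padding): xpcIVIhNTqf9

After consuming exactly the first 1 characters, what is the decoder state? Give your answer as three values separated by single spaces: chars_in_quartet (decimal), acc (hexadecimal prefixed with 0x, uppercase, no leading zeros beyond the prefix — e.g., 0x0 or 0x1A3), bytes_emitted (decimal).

Answer: 1 0x31 0

Derivation:
After char 0 ('x'=49): chars_in_quartet=1 acc=0x31 bytes_emitted=0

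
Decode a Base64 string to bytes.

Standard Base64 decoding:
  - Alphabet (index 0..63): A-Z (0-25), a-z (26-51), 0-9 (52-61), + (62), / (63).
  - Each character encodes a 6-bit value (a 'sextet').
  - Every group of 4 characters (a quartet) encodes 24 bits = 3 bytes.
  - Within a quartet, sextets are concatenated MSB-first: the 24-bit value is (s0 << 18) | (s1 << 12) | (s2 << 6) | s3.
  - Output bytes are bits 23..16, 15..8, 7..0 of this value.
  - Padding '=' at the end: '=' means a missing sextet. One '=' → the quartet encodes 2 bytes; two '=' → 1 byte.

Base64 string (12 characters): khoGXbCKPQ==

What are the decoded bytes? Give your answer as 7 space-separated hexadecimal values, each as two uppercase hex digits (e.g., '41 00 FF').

After char 0 ('k'=36): chars_in_quartet=1 acc=0x24 bytes_emitted=0
After char 1 ('h'=33): chars_in_quartet=2 acc=0x921 bytes_emitted=0
After char 2 ('o'=40): chars_in_quartet=3 acc=0x24868 bytes_emitted=0
After char 3 ('G'=6): chars_in_quartet=4 acc=0x921A06 -> emit 92 1A 06, reset; bytes_emitted=3
After char 4 ('X'=23): chars_in_quartet=1 acc=0x17 bytes_emitted=3
After char 5 ('b'=27): chars_in_quartet=2 acc=0x5DB bytes_emitted=3
After char 6 ('C'=2): chars_in_quartet=3 acc=0x176C2 bytes_emitted=3
After char 7 ('K'=10): chars_in_quartet=4 acc=0x5DB08A -> emit 5D B0 8A, reset; bytes_emitted=6
After char 8 ('P'=15): chars_in_quartet=1 acc=0xF bytes_emitted=6
After char 9 ('Q'=16): chars_in_quartet=2 acc=0x3D0 bytes_emitted=6
Padding '==': partial quartet acc=0x3D0 -> emit 3D; bytes_emitted=7

Answer: 92 1A 06 5D B0 8A 3D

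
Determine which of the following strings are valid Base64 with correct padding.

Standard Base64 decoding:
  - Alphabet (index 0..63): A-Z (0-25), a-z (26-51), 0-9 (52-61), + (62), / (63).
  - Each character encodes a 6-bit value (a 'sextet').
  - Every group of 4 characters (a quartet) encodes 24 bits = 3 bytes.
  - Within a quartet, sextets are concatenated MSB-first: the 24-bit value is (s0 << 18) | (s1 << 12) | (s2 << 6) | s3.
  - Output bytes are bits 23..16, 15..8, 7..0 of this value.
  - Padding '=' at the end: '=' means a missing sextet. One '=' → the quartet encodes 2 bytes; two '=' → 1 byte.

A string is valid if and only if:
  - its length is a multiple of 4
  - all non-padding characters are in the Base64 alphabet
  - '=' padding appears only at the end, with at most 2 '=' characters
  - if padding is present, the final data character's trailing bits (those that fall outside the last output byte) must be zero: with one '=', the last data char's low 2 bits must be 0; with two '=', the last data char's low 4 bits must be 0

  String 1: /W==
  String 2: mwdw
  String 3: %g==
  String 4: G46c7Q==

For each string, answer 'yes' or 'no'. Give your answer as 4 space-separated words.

Answer: no yes no yes

Derivation:
String 1: '/W==' → invalid (bad trailing bits)
String 2: 'mwdw' → valid
String 3: '%g==' → invalid (bad char(s): ['%'])
String 4: 'G46c7Q==' → valid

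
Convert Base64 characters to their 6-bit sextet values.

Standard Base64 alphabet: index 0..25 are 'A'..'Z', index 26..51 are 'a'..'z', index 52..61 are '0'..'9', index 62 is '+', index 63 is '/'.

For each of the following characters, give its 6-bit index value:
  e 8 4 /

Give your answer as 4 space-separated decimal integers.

Answer: 30 60 56 63

Derivation:
'e': a..z range, 26 + ord('e') − ord('a') = 30
'8': 0..9 range, 52 + ord('8') − ord('0') = 60
'4': 0..9 range, 52 + ord('4') − ord('0') = 56
'/': index 63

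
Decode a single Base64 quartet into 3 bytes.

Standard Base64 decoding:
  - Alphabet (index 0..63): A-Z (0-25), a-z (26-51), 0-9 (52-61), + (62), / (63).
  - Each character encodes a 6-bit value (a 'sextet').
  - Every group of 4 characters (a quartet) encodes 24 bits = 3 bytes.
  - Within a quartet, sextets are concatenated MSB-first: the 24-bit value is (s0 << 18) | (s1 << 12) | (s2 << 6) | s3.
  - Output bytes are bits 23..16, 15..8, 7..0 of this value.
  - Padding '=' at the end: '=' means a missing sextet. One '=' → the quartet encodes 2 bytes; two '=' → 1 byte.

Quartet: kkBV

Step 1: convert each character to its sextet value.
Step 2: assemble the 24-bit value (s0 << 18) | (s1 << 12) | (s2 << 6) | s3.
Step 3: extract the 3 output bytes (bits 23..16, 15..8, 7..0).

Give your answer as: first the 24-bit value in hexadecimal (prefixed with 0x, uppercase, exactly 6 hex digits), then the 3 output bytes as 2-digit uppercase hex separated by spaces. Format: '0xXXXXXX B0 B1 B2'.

Sextets: k=36, k=36, B=1, V=21
24-bit: (36<<18) | (36<<12) | (1<<6) | 21
      = 0x900000 | 0x024000 | 0x000040 | 0x000015
      = 0x924055
Bytes: (v>>16)&0xFF=92, (v>>8)&0xFF=40, v&0xFF=55

Answer: 0x924055 92 40 55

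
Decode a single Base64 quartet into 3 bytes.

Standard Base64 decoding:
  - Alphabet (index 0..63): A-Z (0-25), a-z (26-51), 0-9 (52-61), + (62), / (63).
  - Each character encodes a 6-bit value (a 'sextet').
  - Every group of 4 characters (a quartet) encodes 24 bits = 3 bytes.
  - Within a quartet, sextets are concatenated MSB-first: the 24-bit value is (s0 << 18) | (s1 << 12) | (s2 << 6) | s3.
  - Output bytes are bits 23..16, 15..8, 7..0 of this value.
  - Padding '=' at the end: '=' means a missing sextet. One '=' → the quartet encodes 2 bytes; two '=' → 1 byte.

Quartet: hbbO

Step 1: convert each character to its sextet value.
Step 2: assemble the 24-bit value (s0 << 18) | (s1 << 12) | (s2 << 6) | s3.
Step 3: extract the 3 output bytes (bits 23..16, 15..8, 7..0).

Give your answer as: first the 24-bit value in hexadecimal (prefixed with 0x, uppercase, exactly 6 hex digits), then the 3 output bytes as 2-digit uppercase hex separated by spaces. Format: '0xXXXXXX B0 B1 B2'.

Sextets: h=33, b=27, b=27, O=14
24-bit: (33<<18) | (27<<12) | (27<<6) | 14
      = 0x840000 | 0x01B000 | 0x0006C0 | 0x00000E
      = 0x85B6CE
Bytes: (v>>16)&0xFF=85, (v>>8)&0xFF=B6, v&0xFF=CE

Answer: 0x85B6CE 85 B6 CE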